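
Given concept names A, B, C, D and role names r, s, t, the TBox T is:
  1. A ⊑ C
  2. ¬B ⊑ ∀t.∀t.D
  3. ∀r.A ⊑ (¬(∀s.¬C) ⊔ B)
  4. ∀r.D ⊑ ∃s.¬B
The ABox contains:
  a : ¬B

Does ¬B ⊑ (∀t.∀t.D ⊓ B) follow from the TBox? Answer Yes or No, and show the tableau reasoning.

No

1. ¬B ⊑ (∀t.∀t.D ⊓ B)  ⇔  (¬B ⊓ (∃t.∃t.¬D ⊔ ¬B)) unsat w.r.t. T
   apply at x₀: ¬B⊑∀t.∀t.D
   open: L(x₀) ⊇ {¬A, ¬B, ∀t.∀t.D, ∃r.¬A, ∃r.¬D} (+ ∃-successors)
2. Hence ¬B ⊑ (∀t.∀t.D ⊓ B): not entailed.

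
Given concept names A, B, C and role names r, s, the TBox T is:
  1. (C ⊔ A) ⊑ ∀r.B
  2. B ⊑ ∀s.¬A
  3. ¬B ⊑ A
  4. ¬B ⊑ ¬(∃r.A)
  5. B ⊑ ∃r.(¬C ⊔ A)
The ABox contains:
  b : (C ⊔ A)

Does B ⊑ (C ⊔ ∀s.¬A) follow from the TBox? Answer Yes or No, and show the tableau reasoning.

1. B ⊑ (C ⊔ ∀s.¬A)  ⇔  (B ⊓ (¬C ⊓ ∃s.A)) unsat w.r.t. T
   all branches close; clash {A, ¬A} at an ∃-successor
2. Hence B ⊑ (C ⊔ ∀s.¬A): entailed.

Yes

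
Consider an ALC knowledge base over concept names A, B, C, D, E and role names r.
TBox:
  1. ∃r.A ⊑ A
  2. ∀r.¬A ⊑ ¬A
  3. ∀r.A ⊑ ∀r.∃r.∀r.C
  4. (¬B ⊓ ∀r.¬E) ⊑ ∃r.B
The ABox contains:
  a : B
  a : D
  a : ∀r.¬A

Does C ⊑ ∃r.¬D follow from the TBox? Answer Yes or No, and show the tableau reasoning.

1. C ⊑ ∃r.¬D  ⇔  (C ⊓ ∀r.D) unsat w.r.t. T
   open: L(x₀) ⊇ {A, B, C, ∀r.D, ∃r.A, …} (+ ∃-successors)
2. Hence C ⊑ ∃r.¬D: not entailed.

No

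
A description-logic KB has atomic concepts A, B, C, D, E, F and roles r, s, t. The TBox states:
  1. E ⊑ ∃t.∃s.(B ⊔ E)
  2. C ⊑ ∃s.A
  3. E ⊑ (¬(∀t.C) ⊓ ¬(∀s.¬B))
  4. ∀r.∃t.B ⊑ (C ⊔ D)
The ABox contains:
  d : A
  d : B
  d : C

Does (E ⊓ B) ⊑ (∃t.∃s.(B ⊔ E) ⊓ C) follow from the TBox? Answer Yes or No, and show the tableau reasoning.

No

1. (E ⊓ B) ⊑ (∃t.∃s.(B ⊔ E) ⊓ C)  ⇔  ((E ⊓ B) ⊓ (∀t.∀s.(¬B ⊓ ¬E) ⊔ ¬C)) unsat w.r.t. T
   apply at x₀: E⊑∃t.∃s.(B ⊔ E); E⊑(¬(∀t.C) ⊓ ¬(∀s.¬B))
   open: L(x₀) ⊇ {B, E, ¬C, ∃r.∀t.¬B, ∃s.B, …} (+ ∃-successors)
2. Hence (E ⊓ B) ⊑ (∃t.∃s.(B ⊔ E) ⊓ C): not entailed.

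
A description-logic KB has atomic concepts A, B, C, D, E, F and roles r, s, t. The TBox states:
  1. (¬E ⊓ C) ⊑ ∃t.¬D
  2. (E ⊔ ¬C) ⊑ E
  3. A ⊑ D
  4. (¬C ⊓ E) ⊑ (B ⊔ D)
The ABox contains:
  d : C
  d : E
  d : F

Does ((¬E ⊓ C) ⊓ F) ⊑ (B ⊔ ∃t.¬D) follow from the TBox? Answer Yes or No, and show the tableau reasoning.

Yes

1. ((¬E ⊓ C) ⊓ F) ⊑ (B ⊔ ∃t.¬D)  ⇔  (((¬E ⊓ C) ⊓ F) ⊓ (¬B ⊓ ∀t.D)) unsat w.r.t. T
   all branches close; clash {D, ¬D} at an ∃-successor
2. Hence ((¬E ⊓ C) ⊓ F) ⊑ (B ⊔ ∃t.¬D): entailed.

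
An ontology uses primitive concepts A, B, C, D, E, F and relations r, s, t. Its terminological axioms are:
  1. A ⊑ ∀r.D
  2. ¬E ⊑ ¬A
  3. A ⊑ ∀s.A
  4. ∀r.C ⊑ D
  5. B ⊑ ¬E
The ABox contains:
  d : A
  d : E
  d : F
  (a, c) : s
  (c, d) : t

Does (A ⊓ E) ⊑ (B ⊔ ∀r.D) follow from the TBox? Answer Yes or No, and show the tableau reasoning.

1. (A ⊓ E) ⊑ (B ⊔ ∀r.D)  ⇔  ((A ⊓ E) ⊓ (¬B ⊓ ∃r.¬D)) unsat w.r.t. T
   all branches close; clash {D, ¬D} at an ∃-successor
2. Hence (A ⊓ E) ⊑ (B ⊔ ∀r.D): entailed.

Yes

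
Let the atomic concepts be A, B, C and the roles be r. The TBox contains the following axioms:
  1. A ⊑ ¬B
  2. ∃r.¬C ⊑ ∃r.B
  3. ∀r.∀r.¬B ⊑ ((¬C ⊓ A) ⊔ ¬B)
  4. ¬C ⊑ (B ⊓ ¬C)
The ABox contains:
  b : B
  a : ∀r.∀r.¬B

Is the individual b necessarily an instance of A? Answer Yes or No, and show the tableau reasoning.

No

1. b : A?  L(b) = {B} ∪ {¬A}
   open: L(b) ⊇ {B, C, ¬A, ∀r.C, ∃r.∃r.B} (+ ∃-successors) — b ∉ A possible
2. Hence b : A: not entailed.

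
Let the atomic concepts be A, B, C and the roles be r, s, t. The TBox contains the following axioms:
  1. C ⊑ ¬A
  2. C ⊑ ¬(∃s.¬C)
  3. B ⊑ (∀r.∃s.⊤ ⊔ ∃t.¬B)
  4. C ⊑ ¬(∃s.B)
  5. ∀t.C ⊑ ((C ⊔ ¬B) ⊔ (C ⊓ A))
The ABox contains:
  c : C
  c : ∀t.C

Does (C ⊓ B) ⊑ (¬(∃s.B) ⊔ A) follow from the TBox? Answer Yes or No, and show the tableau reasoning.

Yes

1. (C ⊓ B) ⊑ (¬(∃s.B) ⊔ A)  ⇔  ((C ⊓ B) ⊓ (∃s.B ⊓ ¬A)) unsat w.r.t. T
   all branches close; clash {A, ¬A} at x₀
2. Hence (C ⊓ B) ⊑ (¬(∃s.B) ⊔ A): entailed.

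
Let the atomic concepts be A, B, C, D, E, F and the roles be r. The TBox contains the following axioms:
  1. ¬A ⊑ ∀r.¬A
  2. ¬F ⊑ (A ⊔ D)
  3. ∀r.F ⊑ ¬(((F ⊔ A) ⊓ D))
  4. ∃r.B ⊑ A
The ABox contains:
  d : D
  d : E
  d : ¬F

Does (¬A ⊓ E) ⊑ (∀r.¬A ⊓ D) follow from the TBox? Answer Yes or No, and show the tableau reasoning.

No

1. (¬A ⊓ E) ⊑ (∀r.¬A ⊓ D)  ⇔  ((¬A ⊓ E) ⊓ (∃r.A ⊔ ¬D)) unsat w.r.t. T
   apply at x₀: ¬A⊑∀r.¬A
   open: L(x₀) ⊇ {E, F, ¬A, ¬D, ∀r.¬A, …} (+ ∃-successors)
2. Hence (¬A ⊓ E) ⊑ (∀r.¬A ⊓ D): not entailed.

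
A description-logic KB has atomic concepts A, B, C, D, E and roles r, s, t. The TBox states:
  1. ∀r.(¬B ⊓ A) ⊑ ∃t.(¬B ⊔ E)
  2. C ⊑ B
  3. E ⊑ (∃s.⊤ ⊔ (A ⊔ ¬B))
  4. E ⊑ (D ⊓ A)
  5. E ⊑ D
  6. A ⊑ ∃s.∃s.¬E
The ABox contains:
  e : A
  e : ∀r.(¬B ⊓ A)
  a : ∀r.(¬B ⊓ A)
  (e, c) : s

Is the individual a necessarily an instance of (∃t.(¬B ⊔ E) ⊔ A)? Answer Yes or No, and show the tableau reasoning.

Yes

1. a : (∃t.(¬B ⊔ E) ⊔ A)?  L(a) = {∀r.(¬B ⊓ A)} ∪ {(∀t.(B ⊓ ¬E) ⊓ ¬A)}
   clash {A, ¬A} at a — a ∈ (∃t.(¬B ⊔ E) ⊔ A)
2. Hence a : (∃t.(¬B ⊔ E) ⊔ A): entailed.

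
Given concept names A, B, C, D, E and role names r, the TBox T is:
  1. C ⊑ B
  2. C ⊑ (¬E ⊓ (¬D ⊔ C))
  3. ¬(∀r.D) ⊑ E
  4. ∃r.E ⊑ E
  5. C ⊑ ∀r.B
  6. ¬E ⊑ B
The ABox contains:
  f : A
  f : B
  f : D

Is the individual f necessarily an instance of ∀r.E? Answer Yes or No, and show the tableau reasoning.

No

1. f : ∀r.E?  L(f) = {A, B, D} ∪ {∃r.¬E}
   open: L(f) ⊇ {A, B, D, ¬C, ∀r.D, …} (+ ∃-successors) — f ∉ ∀r.E possible
2. Hence f : ∀r.E: not entailed.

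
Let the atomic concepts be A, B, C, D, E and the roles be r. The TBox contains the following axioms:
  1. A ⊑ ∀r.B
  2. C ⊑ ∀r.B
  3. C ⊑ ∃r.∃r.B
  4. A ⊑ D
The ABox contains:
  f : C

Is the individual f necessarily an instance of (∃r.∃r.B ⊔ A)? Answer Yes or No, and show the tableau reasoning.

Yes

1. f : (∃r.∃r.B ⊔ A)?  L(f) = {C} ∪ {(∀r.∀r.¬B ⊓ ¬A)}
   clash {B, ¬B} at an ∃-successor — f ∈ (∃r.∃r.B ⊔ A)
2. Hence f : (∃r.∃r.B ⊔ A): entailed.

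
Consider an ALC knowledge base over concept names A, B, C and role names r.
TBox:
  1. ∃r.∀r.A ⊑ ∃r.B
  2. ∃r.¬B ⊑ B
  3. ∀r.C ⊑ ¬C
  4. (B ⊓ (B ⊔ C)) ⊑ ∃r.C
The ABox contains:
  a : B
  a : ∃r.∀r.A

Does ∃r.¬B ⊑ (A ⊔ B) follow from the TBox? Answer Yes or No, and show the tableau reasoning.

1. ∃r.¬B ⊑ (A ⊔ B)  ⇔  (∃r.¬B ⊓ (¬A ⊓ ¬B)) unsat w.r.t. T
   all branches close; clash {B, ¬B} at x₀
2. Hence ∃r.¬B ⊑ (A ⊔ B): entailed.

Yes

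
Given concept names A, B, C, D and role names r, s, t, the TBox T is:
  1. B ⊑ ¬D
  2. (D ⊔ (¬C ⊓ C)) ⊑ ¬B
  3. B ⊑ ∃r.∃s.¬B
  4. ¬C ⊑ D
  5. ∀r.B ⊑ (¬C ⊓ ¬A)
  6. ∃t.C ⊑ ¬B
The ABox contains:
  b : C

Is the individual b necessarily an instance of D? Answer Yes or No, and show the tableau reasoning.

No

1. b : D?  L(b) = {C} ∪ {¬D}
   open: L(b) ⊇ {C, ¬B, ¬D, ∀t.¬C, ∃r.¬B} (+ ∃-successors) — b ∉ D possible
2. Hence b : D: not entailed.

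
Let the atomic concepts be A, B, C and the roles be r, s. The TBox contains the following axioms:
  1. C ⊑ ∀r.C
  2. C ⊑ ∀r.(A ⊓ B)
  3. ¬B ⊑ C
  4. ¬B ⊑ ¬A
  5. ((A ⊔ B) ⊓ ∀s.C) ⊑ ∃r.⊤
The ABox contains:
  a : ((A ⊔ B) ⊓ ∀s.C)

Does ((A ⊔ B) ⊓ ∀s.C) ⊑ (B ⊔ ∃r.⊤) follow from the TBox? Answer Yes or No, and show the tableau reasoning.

Yes

1. ((A ⊔ B) ⊓ ∀s.C) ⊑ (B ⊔ ∃r.⊤)  ⇔  (((A ⊔ B) ⊓ ∀s.C) ⊓ (¬B ⊓ ∀r.⊥)) unsat w.r.t. T
   all branches close; clash {B, ¬B} at x₀
2. Hence ((A ⊔ B) ⊓ ∀s.C) ⊑ (B ⊔ ∃r.⊤): entailed.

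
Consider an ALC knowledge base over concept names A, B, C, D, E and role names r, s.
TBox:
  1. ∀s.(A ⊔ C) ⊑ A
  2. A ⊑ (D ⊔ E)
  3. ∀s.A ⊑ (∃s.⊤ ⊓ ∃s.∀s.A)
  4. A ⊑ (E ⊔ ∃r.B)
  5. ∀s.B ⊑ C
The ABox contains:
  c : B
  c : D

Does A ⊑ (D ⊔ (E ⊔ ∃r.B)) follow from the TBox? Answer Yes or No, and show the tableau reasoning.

Yes

1. A ⊑ (D ⊔ (E ⊔ ∃r.B))  ⇔  (A ⊓ (¬D ⊓ (¬E ⊓ ∀r.¬B))) unsat w.r.t. T
   all branches close; clash {E, ¬E} at x₀
2. Hence A ⊑ (D ⊔ (E ⊔ ∃r.B)): entailed.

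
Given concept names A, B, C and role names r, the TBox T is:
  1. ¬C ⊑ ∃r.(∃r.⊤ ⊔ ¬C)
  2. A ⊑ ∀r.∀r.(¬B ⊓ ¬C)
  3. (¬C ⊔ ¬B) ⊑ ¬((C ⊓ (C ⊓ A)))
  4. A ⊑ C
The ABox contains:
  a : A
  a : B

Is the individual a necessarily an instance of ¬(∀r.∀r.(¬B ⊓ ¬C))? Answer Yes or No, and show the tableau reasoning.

No

1. a : ¬(∀r.∀r.(¬B ⊓ ¬C))?  L(a) = {A, B} ∪ {∀r.∀r.(¬B ⊓ ¬C)}
   apply at a: A⊑C
   open: L(a) ⊇ {A, B, C, ∀r.∀r.(¬B ⊓ ¬C)} — a ∉ ¬(∀r.∀r.(¬B ⊓ ¬C)) possible
2. Hence a : ¬(∀r.∀r.(¬B ⊓ ¬C)): not entailed.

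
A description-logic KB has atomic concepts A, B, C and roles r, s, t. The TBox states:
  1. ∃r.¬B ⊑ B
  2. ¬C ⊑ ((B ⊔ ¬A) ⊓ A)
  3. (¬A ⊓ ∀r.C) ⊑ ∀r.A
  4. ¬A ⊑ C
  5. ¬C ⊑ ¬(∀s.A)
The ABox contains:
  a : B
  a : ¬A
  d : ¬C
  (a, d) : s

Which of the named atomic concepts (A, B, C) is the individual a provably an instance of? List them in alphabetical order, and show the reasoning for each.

{B, C}

1. a : A?  L(a) = {B, ¬A} ∪ {¬A}
   apply at a: ¬A⊑C
   open: L(a) ⊇ {B, C, ¬A, ∃r.¬C} (+ ∃-successors) — a ∉ A possible
2. a : B?  L(a) = {B, ¬A} ∪ {¬B}
   clash {B, ¬B} at a — a ∈ B
3. a : C?  L(a) = {B, ¬A} ∪ {¬C}
   clash {C, ¬C} at a — a ∈ C
4. Entailed for a: {B, C}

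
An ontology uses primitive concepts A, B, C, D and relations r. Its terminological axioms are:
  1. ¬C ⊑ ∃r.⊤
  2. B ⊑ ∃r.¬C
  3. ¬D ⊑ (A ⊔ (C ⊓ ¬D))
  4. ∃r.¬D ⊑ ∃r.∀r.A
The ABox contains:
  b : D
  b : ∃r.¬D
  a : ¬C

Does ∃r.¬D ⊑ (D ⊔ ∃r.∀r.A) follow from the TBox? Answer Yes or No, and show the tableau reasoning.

Yes

1. ∃r.¬D ⊑ (D ⊔ ∃r.∀r.A)  ⇔  (∃r.¬D ⊓ (¬D ⊓ ∀r.∃r.¬A)) unsat w.r.t. T
   all branches close; clash {A, ¬A} at an ∃-successor
2. Hence ∃r.¬D ⊑ (D ⊔ ∃r.∀r.A): entailed.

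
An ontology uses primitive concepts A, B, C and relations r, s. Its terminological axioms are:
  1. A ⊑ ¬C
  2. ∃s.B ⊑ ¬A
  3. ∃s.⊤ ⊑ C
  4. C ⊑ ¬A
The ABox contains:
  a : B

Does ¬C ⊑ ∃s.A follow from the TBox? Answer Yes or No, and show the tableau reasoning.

No

1. ¬C ⊑ ∃s.A  ⇔  (¬C ⊓ ∀s.¬A) unsat w.r.t. T
   open: L(x₀) ⊇ {¬C, ∀s.¬A, ∀s.¬B, ∀s.⊥}
2. Hence ¬C ⊑ ∃s.A: not entailed.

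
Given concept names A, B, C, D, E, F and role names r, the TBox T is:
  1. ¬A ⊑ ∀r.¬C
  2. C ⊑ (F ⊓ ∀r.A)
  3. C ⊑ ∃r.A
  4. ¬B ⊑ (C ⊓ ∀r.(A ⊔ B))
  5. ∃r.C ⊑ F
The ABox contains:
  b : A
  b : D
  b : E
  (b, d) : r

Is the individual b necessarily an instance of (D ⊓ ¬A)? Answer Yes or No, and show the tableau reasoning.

No

1. b : (D ⊓ ¬A)?  L(b) = {A, D, E} ∪ {(¬D ⊔ A)}
   open: L(b) ⊇ {A, B, D, E, ¬C, …} — b ∉ (D ⊓ ¬A) possible
2. Hence b : (D ⊓ ¬A): not entailed.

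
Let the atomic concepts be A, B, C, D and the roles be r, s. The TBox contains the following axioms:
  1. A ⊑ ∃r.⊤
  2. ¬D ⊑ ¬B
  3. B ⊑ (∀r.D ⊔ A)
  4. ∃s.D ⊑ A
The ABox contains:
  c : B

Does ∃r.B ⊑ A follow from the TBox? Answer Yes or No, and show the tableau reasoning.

No

1. ∃r.B ⊑ A  ⇔  (∃r.B ⊓ ¬A) unsat w.r.t. T
   open: L(x₀) ⊇ {D, ¬A, ¬B, ∀s.¬D, ∃r.B} (+ ∃-successors)
2. Hence ∃r.B ⊑ A: not entailed.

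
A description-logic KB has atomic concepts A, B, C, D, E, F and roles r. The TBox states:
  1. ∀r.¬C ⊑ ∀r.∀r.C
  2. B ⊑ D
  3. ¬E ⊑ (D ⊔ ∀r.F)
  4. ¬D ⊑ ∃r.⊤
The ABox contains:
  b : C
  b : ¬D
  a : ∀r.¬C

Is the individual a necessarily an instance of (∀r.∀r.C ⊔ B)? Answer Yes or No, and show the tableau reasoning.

Yes

1. a : (∀r.∀r.C ⊔ B)?  L(a) = {∀r.¬C} ∪ {(∃r.∃r.¬C ⊓ ¬B)}
   clash {C, ¬C} at an ∃-successor — a ∈ (∀r.∀r.C ⊔ B)
2. Hence a : (∀r.∀r.C ⊔ B): entailed.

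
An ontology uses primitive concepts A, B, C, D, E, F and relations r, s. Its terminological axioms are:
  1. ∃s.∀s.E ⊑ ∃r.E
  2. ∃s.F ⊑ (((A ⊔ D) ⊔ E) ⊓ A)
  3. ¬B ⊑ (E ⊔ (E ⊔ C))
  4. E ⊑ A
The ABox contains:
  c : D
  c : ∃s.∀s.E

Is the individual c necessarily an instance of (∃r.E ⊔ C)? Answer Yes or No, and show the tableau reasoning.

1. c : (∃r.E ⊔ C)?  L(c) = {D, ∃s.∀s.E} ∪ {(∀r.¬E ⊓ ¬C)}
   clash {C, ¬C} at c — c ∈ (∃r.E ⊔ C)
2. Hence c : (∃r.E ⊔ C): entailed.

Yes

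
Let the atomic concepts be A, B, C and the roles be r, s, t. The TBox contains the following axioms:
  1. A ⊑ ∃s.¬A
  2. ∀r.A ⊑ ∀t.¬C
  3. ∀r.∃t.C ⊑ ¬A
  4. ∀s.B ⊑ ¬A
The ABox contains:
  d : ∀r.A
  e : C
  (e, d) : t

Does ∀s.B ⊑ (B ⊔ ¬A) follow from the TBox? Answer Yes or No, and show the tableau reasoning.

Yes

1. ∀s.B ⊑ (B ⊔ ¬A)  ⇔  (∀s.B ⊓ (¬B ⊓ A)) unsat w.r.t. T
   all branches close; clash {A, ¬A} at x₀
2. Hence ∀s.B ⊑ (B ⊔ ¬A): entailed.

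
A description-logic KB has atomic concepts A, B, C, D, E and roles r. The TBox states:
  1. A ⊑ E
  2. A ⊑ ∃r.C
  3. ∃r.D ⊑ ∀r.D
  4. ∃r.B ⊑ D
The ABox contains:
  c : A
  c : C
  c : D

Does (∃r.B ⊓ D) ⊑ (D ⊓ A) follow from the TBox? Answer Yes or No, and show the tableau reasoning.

1. (∃r.B ⊓ D) ⊑ (D ⊓ A)  ⇔  ((∃r.B ⊓ D) ⊓ (¬D ⊔ ¬A)) unsat w.r.t. T
   open: L(x₀) ⊇ {D, ¬A, ∀r.¬D, ∃r.B} (+ ∃-successors)
2. Hence (∃r.B ⊓ D) ⊑ (D ⊓ A): not entailed.

No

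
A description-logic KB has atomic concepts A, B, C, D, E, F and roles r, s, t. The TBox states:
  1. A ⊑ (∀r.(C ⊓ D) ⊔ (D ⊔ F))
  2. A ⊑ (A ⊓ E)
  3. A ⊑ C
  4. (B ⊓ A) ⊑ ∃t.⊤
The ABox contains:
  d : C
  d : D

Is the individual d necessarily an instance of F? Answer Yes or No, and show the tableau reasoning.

1. d : F?  L(d) = {C, D} ∪ {¬F}
   open: L(d) ⊇ {C, D, ¬A, ¬F} — d ∉ F possible
2. Hence d : F: not entailed.

No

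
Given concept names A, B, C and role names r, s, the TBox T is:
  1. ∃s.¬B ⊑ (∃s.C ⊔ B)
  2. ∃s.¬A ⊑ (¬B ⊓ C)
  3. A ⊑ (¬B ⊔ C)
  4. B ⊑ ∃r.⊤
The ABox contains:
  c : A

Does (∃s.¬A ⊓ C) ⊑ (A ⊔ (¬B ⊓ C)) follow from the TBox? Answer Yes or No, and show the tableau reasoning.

Yes

1. (∃s.¬A ⊓ C) ⊑ (A ⊔ (¬B ⊓ C))  ⇔  ((∃s.¬A ⊓ C) ⊓ (¬A ⊓ (B ⊔ ¬C))) unsat w.r.t. T
   all branches close; clash {C, ¬C} at x₀
2. Hence (∃s.¬A ⊓ C) ⊑ (A ⊔ (¬B ⊓ C)): entailed.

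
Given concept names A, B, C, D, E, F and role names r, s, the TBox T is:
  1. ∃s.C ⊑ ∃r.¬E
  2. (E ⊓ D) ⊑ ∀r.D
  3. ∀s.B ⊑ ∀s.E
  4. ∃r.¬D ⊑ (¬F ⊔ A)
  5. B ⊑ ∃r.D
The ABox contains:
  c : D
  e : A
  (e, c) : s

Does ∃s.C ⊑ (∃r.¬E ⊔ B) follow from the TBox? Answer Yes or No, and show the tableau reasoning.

Yes

1. ∃s.C ⊑ (∃r.¬E ⊔ B)  ⇔  (∃s.C ⊓ (∀r.E ⊓ ¬B)) unsat w.r.t. T
   all branches close; clash {E, ¬E} at an ∃-successor
2. Hence ∃s.C ⊑ (∃r.¬E ⊔ B): entailed.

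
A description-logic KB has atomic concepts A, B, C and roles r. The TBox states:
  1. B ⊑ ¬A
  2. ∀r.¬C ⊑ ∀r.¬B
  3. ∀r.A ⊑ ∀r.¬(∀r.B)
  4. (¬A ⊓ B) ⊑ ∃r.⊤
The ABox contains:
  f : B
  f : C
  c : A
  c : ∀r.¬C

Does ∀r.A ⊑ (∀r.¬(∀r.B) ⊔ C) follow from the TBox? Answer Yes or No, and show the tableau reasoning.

Yes

1. ∀r.A ⊑ (∀r.¬(∀r.B) ⊔ C)  ⇔  (∀r.A ⊓ (∃r.∀r.B ⊓ ¬C)) unsat w.r.t. T
   all branches close; clash {B, ¬B} at an ∃-successor
2. Hence ∀r.A ⊑ (∀r.¬(∀r.B) ⊔ C): entailed.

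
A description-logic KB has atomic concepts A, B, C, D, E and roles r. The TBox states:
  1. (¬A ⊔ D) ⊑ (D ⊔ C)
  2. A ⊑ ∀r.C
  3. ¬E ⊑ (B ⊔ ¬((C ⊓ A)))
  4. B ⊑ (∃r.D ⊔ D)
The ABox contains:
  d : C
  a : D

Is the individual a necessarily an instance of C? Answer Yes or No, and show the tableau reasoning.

1. a : C?  L(a) = {D} ∪ {¬C}
   open: L(a) ⊇ {D, E, ¬A, ¬B, ¬C} — a ∉ C possible
2. Hence a : C: not entailed.

No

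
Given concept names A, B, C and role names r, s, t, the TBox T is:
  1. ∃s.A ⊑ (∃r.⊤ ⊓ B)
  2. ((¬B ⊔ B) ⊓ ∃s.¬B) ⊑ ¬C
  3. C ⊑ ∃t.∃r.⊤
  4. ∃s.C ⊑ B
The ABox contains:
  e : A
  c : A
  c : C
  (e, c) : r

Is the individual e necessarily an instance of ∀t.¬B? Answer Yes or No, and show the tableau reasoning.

1. e : ∀t.¬B?  L(e) = {A} ∪ {∃t.B}
   open: L(e) ⊇ {A, ¬C, ∀s.¬A, ∀s.¬C, ∃t.B} (+ ∃-successors) — e ∉ ∀t.¬B possible
2. Hence e : ∀t.¬B: not entailed.

No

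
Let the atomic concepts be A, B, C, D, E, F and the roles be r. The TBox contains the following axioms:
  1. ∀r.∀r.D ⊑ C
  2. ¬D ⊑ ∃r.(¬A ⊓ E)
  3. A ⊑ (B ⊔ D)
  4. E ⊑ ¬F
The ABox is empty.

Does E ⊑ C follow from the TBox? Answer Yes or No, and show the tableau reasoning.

1. E ⊑ C  ⇔  (E ⊓ ¬C) unsat w.r.t. T
   apply at x₀: E⊑¬F
   open: L(x₀) ⊇ {D, E, ¬A, ¬C, ¬F, …} (+ ∃-successors)
2. Hence E ⊑ C: not entailed.

No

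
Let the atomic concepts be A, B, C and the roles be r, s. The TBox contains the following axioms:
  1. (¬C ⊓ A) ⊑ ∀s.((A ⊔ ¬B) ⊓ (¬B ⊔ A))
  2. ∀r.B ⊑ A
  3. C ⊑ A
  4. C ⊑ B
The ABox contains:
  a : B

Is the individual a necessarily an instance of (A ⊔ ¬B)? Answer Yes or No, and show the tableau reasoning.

No

1. a : (A ⊔ ¬B)?  L(a) = {B} ∪ {(¬A ⊓ B)}
   open: L(a) ⊇ {B, ¬A, ¬C, ∃r.¬B} (+ ∃-successors) — a ∉ (A ⊔ ¬B) possible
2. Hence a : (A ⊔ ¬B): not entailed.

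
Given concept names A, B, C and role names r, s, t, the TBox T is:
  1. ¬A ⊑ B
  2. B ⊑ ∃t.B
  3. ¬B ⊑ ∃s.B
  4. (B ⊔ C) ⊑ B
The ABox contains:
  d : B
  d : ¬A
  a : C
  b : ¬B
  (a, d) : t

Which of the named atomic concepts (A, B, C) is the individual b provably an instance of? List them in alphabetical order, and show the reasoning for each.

{A}

1. b : A?  L(b) = {¬B} ∪ {¬A}
   clash {B, ¬B} at b — b ∈ A
2. b : B?  L(b) = {¬B} ∪ {¬B}
   apply at b: ¬B⊑∃s.B
   open: L(b) ⊇ {A, ¬B, ¬C, ∃s.B} (+ ∃-successors) — b ∉ B possible
3. b : C?  L(b) = {¬B} ∪ {¬C}
   apply at b: ¬B⊑∃s.B
   open: L(b) ⊇ {A, ¬B, ¬C, ∃s.B} (+ ∃-successors) — b ∉ C possible
4. Entailed for b: {A}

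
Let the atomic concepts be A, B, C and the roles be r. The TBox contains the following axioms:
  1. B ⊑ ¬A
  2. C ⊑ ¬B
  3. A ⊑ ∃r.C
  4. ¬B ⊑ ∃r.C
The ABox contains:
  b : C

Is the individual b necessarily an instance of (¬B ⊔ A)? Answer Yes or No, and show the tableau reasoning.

Yes

1. b : (¬B ⊔ A)?  L(b) = {C} ∪ {(B ⊓ ¬A)}
   clash {B, ¬B} at b — b ∈ (¬B ⊔ A)
2. Hence b : (¬B ⊔ A): entailed.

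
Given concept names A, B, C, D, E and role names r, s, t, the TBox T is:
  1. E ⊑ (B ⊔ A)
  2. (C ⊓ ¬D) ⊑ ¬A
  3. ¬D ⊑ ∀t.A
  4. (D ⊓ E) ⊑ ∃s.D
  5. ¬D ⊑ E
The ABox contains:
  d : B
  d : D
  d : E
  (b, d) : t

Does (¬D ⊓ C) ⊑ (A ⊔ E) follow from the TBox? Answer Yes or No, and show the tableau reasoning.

Yes

1. (¬D ⊓ C) ⊑ (A ⊔ E)  ⇔  ((¬D ⊓ C) ⊓ (¬A ⊓ ¬E)) unsat w.r.t. T
   all branches close; clash {E, ¬E} at x₀
2. Hence (¬D ⊓ C) ⊑ (A ⊔ E): entailed.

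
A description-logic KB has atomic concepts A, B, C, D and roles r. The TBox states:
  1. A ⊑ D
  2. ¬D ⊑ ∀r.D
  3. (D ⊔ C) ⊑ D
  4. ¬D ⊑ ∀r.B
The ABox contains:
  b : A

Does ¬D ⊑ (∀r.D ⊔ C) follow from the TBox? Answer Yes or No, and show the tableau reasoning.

1. ¬D ⊑ (∀r.D ⊔ C)  ⇔  (¬D ⊓ (∃r.¬D ⊓ ¬C)) unsat w.r.t. T
   all branches close; clash {D, ¬D} at x₀
2. Hence ¬D ⊑ (∀r.D ⊔ C): entailed.

Yes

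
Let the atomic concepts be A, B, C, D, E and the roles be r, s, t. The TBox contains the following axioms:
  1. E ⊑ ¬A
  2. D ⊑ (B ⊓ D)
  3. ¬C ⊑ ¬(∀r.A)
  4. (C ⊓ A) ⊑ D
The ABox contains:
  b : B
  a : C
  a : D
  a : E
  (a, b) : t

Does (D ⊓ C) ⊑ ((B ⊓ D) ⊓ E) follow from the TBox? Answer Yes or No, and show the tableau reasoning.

No

1. (D ⊓ C) ⊑ ((B ⊓ D) ⊓ E)  ⇔  ((D ⊓ C) ⊓ ((¬B ⊔ ¬D) ⊔ ¬E)) unsat w.r.t. T
   apply at x₀: D⊑(B ⊓ D)
   open: L(x₀) ⊇ {B, C, D, ¬E}
2. Hence (D ⊓ C) ⊑ ((B ⊓ D) ⊓ E): not entailed.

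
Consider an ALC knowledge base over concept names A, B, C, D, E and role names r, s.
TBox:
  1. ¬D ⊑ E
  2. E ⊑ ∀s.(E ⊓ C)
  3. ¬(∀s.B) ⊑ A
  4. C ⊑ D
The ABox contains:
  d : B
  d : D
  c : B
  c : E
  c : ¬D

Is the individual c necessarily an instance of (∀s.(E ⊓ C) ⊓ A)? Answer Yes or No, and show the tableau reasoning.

1. c : (∀s.(E ⊓ C) ⊓ A)?  L(c) = {B, E, ¬D} ∪ {(∃s.(¬E ⊔ ¬C) ⊔ ¬A)}
   apply at c: E⊑∀s.(E ⊓ C)
   open: L(c) ⊇ {B, E, ¬A, ¬C, ¬D, …} — c ∉ (∀s.(E ⊓ C) ⊓ A) possible
2. Hence c : (∀s.(E ⊓ C) ⊓ A): not entailed.

No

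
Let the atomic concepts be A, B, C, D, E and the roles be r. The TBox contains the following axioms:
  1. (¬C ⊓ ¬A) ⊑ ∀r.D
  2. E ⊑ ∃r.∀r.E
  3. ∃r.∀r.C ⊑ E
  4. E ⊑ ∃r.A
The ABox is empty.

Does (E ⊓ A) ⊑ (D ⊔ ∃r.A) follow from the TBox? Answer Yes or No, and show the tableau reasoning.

Yes

1. (E ⊓ A) ⊑ (D ⊔ ∃r.A)  ⇔  ((E ⊓ A) ⊓ (¬D ⊓ ∀r.¬A)) unsat w.r.t. T
   all branches close; clash {A, ¬A} at an ∃-successor
2. Hence (E ⊓ A) ⊑ (D ⊔ ∃r.A): entailed.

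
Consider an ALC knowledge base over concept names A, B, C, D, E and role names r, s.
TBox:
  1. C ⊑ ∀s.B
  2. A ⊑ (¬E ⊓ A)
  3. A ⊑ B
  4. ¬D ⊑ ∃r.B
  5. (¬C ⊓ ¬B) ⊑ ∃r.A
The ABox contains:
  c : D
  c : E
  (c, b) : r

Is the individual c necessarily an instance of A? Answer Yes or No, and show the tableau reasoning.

No

1. c : A?  L(c) = {D, E} ∪ {¬A}
   open: L(c) ⊇ {C, D, E, ¬A, ∀s.B} — c ∉ A possible
2. Hence c : A: not entailed.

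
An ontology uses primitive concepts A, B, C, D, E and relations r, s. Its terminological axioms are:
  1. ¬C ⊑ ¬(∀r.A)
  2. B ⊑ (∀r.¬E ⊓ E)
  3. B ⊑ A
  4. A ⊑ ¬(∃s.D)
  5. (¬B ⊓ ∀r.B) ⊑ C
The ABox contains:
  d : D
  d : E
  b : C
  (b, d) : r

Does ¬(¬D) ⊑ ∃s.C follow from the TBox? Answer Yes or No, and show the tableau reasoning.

No

1. ¬(¬D) ⊑ ∃s.C  ⇔  (D ⊓ ∀s.¬C) unsat w.r.t. T
   open: L(x₀) ⊇ {C, D, ¬A, ¬B, ∀s.¬C}
2. Hence ¬(¬D) ⊑ ∃s.C: not entailed.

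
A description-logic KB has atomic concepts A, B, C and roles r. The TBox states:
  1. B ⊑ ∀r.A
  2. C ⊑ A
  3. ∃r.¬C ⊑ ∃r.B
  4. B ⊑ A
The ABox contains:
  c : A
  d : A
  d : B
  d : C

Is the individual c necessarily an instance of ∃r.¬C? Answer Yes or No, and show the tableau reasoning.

1. c : ∃r.¬C?  L(c) = {A} ∪ {∀r.C}
   open: L(c) ⊇ {A, ¬B, ∀r.C} — c ∉ ∃r.¬C possible
2. Hence c : ∃r.¬C: not entailed.

No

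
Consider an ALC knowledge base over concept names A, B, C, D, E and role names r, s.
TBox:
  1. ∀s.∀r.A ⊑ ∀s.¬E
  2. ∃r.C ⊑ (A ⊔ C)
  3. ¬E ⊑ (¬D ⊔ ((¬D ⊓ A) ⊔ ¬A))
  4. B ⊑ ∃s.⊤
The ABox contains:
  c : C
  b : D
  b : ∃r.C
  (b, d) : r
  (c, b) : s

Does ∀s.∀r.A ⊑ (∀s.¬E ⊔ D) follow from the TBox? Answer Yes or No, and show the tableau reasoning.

1. ∀s.∀r.A ⊑ (∀s.¬E ⊔ D)  ⇔  (∀s.∀r.A ⊓ (∃s.E ⊓ ¬D)) unsat w.r.t. T
   all branches close; clash {E, ¬E} at an ∃-successor
2. Hence ∀s.∀r.A ⊑ (∀s.¬E ⊔ D): entailed.

Yes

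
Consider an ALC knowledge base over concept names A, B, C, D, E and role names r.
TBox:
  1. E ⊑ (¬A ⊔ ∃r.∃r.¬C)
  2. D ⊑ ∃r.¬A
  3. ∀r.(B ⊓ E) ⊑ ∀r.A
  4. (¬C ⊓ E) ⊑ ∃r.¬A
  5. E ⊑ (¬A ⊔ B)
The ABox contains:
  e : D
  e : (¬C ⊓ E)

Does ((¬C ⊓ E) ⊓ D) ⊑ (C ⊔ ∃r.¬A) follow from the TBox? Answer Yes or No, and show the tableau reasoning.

1. ((¬C ⊓ E) ⊓ D) ⊑ (C ⊔ ∃r.¬A)  ⇔  (((¬C ⊓ E) ⊓ D) ⊓ (¬C ⊓ ∀r.A)) unsat w.r.t. T
   all branches close; clash {A, ¬A} at an ∃-successor
2. Hence ((¬C ⊓ E) ⊓ D) ⊑ (C ⊔ ∃r.¬A): entailed.

Yes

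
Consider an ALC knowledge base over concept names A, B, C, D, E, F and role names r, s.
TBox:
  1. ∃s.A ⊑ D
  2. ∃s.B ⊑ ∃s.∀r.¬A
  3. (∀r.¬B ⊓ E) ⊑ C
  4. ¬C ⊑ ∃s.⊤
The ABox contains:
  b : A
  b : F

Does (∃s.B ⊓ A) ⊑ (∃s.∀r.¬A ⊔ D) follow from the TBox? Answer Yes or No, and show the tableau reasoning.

1. (∃s.B ⊓ A) ⊑ (∃s.∀r.¬A ⊔ D)  ⇔  ((∃s.B ⊓ A) ⊓ (∀s.∃r.A ⊓ ¬D)) unsat w.r.t. T
   all branches close; clash {D, ¬D} at x₀
2. Hence (∃s.B ⊓ A) ⊑ (∃s.∀r.¬A ⊔ D): entailed.

Yes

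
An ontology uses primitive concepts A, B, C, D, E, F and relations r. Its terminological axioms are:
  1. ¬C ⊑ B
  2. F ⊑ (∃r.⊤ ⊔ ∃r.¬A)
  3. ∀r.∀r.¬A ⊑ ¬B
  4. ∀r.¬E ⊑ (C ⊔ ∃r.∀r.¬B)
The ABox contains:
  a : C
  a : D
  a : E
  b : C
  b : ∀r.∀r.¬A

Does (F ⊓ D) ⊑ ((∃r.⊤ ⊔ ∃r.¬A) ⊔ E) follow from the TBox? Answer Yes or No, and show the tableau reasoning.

1. (F ⊓ D) ⊑ ((∃r.⊤ ⊔ ∃r.¬A) ⊔ E)  ⇔  ((F ⊓ D) ⊓ ((∀r.⊥ ⊓ ∀r.A) ⊓ ¬E)) unsat w.r.t. T
   all branches close; clash {B, ¬B} at x₀
2. Hence (F ⊓ D) ⊑ ((∃r.⊤ ⊔ ∃r.¬A) ⊔ E): entailed.

Yes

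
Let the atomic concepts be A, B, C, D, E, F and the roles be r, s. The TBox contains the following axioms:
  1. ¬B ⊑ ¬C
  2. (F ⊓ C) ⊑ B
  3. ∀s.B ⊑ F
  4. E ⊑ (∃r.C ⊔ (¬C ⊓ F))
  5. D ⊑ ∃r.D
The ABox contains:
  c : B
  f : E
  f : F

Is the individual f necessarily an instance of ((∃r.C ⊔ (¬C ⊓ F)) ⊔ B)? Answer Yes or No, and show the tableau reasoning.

1. f : ((∃r.C ⊔ (¬C ⊓ F)) ⊔ B)?  L(f) = {E, F} ∪ {((∀r.¬C ⊓ (C ⊔ ¬F)) ⊓ ¬B)}
   clash {F, ¬F} at f — f ∈ ((∃r.C ⊔ (¬C ⊓ F)) ⊔ B)
2. Hence f : ((∃r.C ⊔ (¬C ⊓ F)) ⊔ B): entailed.

Yes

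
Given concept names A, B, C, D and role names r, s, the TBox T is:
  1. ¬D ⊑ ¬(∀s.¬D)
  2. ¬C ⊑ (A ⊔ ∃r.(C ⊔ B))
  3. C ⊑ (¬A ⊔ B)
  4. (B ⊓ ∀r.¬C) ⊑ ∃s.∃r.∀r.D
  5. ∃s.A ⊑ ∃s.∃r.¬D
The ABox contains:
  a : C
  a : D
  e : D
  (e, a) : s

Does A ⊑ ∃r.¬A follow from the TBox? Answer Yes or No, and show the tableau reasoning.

No

1. A ⊑ ∃r.¬A  ⇔  (A ⊓ ∀r.A) unsat w.r.t. T
   open: L(x₀) ⊇ {A, D, ¬B, ¬C, ∀r.A, …}
2. Hence A ⊑ ∃r.¬A: not entailed.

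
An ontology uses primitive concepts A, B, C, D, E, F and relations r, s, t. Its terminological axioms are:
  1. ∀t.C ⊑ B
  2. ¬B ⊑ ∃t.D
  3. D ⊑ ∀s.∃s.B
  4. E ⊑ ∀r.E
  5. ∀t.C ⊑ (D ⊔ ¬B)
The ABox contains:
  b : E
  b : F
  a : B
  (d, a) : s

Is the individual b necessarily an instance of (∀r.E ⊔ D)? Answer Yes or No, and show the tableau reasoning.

1. b : (∀r.E ⊔ D)?  L(b) = {E, F} ∪ {(∃r.¬E ⊓ ¬D)}
   clash {B, ¬B} at b — b ∈ (∀r.E ⊔ D)
2. Hence b : (∀r.E ⊔ D): entailed.

Yes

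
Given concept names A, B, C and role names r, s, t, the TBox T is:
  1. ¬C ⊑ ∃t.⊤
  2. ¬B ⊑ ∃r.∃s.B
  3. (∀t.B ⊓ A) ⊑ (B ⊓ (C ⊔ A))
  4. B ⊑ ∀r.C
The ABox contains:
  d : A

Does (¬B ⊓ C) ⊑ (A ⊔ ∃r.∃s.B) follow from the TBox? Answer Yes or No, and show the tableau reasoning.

1. (¬B ⊓ C) ⊑ (A ⊔ ∃r.∃s.B)  ⇔  ((¬B ⊓ C) ⊓ (¬A ⊓ ∀r.∀s.¬B)) unsat w.r.t. T
   all branches close; clash {B, ¬B} at x₀
2. Hence (¬B ⊓ C) ⊑ (A ⊔ ∃r.∃s.B): entailed.

Yes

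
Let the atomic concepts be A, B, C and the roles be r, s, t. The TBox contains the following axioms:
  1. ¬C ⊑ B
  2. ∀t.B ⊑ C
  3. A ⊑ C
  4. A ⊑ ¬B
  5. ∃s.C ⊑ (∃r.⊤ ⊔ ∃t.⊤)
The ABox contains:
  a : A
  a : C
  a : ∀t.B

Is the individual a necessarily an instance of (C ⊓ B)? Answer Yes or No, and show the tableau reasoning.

1. a : (C ⊓ B)?  L(a) = {A, C, ∀t.B} ∪ {(¬C ⊔ ¬B)}
   apply at a: A⊑¬B
   open: L(a) ⊇ {A, C, ¬B, ∀s.¬C, ∀t.B} — a ∉ (C ⊓ B) possible
2. Hence a : (C ⊓ B): not entailed.

No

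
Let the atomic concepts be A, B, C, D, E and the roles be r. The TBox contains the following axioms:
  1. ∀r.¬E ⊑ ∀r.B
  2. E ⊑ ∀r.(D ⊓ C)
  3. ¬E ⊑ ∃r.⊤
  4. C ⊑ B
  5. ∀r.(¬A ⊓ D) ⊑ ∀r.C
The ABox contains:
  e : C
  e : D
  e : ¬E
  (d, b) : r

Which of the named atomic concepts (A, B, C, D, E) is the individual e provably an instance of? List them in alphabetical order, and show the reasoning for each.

1. e : A?  L(e) = {C, D, ¬E} ∪ {¬A}
   apply at e: ¬E⊑∃r.⊤; C⊑B
   open: L(e) ⊇ {B, C, D, ¬A, ¬E, …} (+ ∃-successors) — e ∉ A possible
2. e : B?  L(e) = {C, D, ¬E} ∪ {¬B}
   clash {B, ¬B} at e — e ∈ B
3. e : C?  L(e) = {C, D, ¬E} ∪ {¬C}
   clash {C, ¬C} at e — e ∈ C
4. e : D?  L(e) = {C, D, ¬E} ∪ {¬D}
   clash {D, ¬D} at e — e ∈ D
5. e : E?  L(e) = {C, D, ¬E} ∪ {¬E}
   apply at e: ¬E⊑∃r.⊤; C⊑B
   open: L(e) ⊇ {B, C, D, ¬E, ∃r.(A ⊔ ¬D), …} (+ ∃-successors) — e ∉ E possible
6. Entailed for e: {B, C, D}

{B, C, D}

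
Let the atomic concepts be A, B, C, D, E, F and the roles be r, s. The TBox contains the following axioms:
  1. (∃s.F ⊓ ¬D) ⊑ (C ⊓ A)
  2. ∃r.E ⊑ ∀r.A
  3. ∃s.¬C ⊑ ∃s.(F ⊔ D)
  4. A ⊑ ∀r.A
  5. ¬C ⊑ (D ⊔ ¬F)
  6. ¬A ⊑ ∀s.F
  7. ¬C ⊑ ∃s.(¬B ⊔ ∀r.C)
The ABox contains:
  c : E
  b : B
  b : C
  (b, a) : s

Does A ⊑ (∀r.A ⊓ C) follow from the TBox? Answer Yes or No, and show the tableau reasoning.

No

1. A ⊑ (∀r.A ⊓ C)  ⇔  (A ⊓ (∃r.¬A ⊔ ¬C)) unsat w.r.t. T
   apply at x₀: A⊑∀r.A
   open: L(x₀) ⊇ {A, D, ¬C, ∀r.A, ∀s.C, …} (+ ∃-successors)
2. Hence A ⊑ (∀r.A ⊓ C): not entailed.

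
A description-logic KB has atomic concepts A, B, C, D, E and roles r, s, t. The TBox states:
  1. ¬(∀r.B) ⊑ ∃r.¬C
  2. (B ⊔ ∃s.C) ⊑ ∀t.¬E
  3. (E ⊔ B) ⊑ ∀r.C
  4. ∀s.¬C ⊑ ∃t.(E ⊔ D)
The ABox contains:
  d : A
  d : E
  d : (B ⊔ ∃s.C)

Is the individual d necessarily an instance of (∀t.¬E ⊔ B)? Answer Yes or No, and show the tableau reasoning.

Yes

1. d : (∀t.¬E ⊔ B)?  L(d) = {A, E, (B ⊔ ∃s.C)} ∪ {(∃t.E ⊓ ¬B)}
   clash {E, ¬E} at an ∃-successor — d ∈ (∀t.¬E ⊔ B)
2. Hence d : (∀t.¬E ⊔ B): entailed.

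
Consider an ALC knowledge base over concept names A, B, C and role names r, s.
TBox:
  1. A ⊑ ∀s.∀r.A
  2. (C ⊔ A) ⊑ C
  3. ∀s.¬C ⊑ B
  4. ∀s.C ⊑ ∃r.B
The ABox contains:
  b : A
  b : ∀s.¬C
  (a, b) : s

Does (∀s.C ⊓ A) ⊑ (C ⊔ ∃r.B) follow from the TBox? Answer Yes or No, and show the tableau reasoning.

Yes

1. (∀s.C ⊓ A) ⊑ (C ⊔ ∃r.B)  ⇔  ((∀s.C ⊓ A) ⊓ (¬C ⊓ ∀r.¬B)) unsat w.r.t. T
   all branches close; clash {C, ¬C} at x₀
2. Hence (∀s.C ⊓ A) ⊑ (C ⊔ ∃r.B): entailed.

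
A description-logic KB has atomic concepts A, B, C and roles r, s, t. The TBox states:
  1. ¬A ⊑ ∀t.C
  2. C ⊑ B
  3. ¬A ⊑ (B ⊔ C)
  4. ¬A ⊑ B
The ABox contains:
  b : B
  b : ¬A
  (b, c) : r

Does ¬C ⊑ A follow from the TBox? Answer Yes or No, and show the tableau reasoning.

1. ¬C ⊑ A  ⇔  (¬C ⊓ ¬A) unsat w.r.t. T
   apply at x₀: ¬A⊑∀t.C; ¬A⊑(B ⊔ C); ¬A⊑B
   open: L(x₀) ⊇ {B, ¬A, ¬C, ∀t.C}
2. Hence ¬C ⊑ A: not entailed.

No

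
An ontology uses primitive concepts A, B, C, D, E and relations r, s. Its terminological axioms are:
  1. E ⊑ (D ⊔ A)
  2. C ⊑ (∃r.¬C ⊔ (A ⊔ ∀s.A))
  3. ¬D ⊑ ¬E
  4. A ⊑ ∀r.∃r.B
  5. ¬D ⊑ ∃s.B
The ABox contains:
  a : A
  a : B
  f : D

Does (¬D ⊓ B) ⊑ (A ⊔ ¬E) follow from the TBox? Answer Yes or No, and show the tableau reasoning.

Yes

1. (¬D ⊓ B) ⊑ (A ⊔ ¬E)  ⇔  ((¬D ⊓ B) ⊓ (¬A ⊓ E)) unsat w.r.t. T
   all branches close; clash {E, ¬E} at x₀
2. Hence (¬D ⊓ B) ⊑ (A ⊔ ¬E): entailed.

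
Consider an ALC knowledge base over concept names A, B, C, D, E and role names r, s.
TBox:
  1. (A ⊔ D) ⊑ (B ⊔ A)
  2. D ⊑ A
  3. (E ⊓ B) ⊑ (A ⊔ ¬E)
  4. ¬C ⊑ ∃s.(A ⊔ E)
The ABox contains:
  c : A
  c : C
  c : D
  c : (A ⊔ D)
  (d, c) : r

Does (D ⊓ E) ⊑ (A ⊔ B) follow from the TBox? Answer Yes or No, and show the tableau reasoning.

Yes

1. (D ⊓ E) ⊑ (A ⊔ B)  ⇔  ((D ⊓ E) ⊓ (¬A ⊓ ¬B)) unsat w.r.t. T
   all branches close; clash {A, ¬A} at x₀
2. Hence (D ⊓ E) ⊑ (A ⊔ B): entailed.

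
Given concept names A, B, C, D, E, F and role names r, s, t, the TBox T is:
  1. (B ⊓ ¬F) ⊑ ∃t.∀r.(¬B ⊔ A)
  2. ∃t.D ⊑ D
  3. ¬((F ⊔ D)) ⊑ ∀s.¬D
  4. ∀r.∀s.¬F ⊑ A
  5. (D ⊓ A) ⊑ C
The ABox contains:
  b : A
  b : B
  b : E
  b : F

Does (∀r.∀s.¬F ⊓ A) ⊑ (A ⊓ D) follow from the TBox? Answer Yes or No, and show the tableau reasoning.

No

1. (∀r.∀s.¬F ⊓ A) ⊑ (A ⊓ D)  ⇔  ((∀r.∀s.¬F ⊓ A) ⊓ (¬A ⊔ ¬D)) unsat w.r.t. T
   open: L(x₀) ⊇ {A, F, ¬D, ∀r.∀s.¬F, ∀t.¬D}
2. Hence (∀r.∀s.¬F ⊓ A) ⊑ (A ⊓ D): not entailed.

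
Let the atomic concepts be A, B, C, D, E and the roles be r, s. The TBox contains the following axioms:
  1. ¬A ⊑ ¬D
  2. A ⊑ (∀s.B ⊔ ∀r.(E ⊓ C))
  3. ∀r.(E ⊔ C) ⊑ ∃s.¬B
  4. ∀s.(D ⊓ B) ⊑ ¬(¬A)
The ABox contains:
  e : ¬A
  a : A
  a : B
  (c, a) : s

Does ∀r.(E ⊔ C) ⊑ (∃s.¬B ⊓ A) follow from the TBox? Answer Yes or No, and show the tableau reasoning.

1. ∀r.(E ⊔ C) ⊑ (∃s.¬B ⊓ A)  ⇔  (∀r.(E ⊔ C) ⊓ (∀s.B ⊔ ¬A)) unsat w.r.t. T
   apply at x₀: ∀r.(E ⊔ C)⊑∃s.¬B
   open: L(x₀) ⊇ {¬A, ¬D, ∀r.(E ⊔ C), ∃s.(¬D ⊔ ¬B), ∃s.¬B} (+ ∃-successors)
2. Hence ∀r.(E ⊔ C) ⊑ (∃s.¬B ⊓ A): not entailed.

No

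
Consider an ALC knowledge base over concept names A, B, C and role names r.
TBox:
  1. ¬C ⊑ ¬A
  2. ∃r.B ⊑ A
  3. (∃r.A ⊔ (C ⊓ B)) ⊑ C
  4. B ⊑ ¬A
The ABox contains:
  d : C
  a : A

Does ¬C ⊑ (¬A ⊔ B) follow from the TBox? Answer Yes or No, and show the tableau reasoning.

Yes

1. ¬C ⊑ (¬A ⊔ B)  ⇔  (¬C ⊓ (A ⊓ ¬B)) unsat w.r.t. T
   all branches close; clash {A, ¬A} at x₀
2. Hence ¬C ⊑ (¬A ⊔ B): entailed.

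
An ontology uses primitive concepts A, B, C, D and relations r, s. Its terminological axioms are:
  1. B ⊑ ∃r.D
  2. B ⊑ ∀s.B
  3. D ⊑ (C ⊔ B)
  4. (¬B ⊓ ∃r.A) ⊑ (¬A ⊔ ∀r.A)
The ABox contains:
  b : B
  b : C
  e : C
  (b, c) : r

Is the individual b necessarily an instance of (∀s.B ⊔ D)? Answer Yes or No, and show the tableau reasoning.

Yes

1. b : (∀s.B ⊔ D)?  L(b) = {B, C} ∪ {(∃s.¬B ⊓ ¬D)}
   clash {B, ¬B} at an ∃-successor — b ∈ (∀s.B ⊔ D)
2. Hence b : (∀s.B ⊔ D): entailed.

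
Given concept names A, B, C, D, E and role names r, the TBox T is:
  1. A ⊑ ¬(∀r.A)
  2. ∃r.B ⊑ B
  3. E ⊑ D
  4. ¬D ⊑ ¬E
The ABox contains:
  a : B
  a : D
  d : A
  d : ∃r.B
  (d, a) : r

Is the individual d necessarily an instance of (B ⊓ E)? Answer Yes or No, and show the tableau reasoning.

No

1. d : (B ⊓ E)?  L(d) = {A, ∃r.B} ∪ {(¬B ⊔ ¬E)}
   apply at d: A⊑¬(∀r.A); ∃r.B⊑B
   open: L(d) ⊇ {A, B, D, ¬E, ∃r.B, …} (+ ∃-successors) — d ∉ (B ⊓ E) possible
2. Hence d : (B ⊓ E): not entailed.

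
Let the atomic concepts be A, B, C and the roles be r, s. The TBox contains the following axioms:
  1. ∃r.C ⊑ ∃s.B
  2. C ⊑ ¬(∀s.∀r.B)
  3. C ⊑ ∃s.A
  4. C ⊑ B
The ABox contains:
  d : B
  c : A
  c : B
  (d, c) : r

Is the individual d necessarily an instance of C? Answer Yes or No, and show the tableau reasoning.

No

1. d : C?  L(d) = {B} ∪ {¬C}
   open: L(d) ⊇ {B, ¬C, ∀r.¬C} — d ∉ C possible
2. Hence d : C: not entailed.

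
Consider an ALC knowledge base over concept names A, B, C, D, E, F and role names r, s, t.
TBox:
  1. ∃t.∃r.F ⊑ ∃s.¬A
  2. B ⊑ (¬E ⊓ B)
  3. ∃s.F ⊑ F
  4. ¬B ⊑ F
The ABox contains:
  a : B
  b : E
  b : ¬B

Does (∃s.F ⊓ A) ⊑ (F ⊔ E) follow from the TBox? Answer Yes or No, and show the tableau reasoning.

Yes

1. (∃s.F ⊓ A) ⊑ (F ⊔ E)  ⇔  ((∃s.F ⊓ A) ⊓ (¬F ⊓ ¬E)) unsat w.r.t. T
   all branches close; clash {F, ¬F} at x₀
2. Hence (∃s.F ⊓ A) ⊑ (F ⊔ E): entailed.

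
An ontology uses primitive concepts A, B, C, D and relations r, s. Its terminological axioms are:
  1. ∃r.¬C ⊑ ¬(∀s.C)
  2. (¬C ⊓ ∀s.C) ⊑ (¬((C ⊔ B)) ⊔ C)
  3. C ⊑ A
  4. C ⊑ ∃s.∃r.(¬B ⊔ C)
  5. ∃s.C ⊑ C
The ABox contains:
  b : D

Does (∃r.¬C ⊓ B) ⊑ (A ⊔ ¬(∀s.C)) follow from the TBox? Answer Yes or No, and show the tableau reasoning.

1. (∃r.¬C ⊓ B) ⊑ (A ⊔ ¬(∀s.C))  ⇔  ((∃r.¬C ⊓ B) ⊓ (¬A ⊓ ∀s.C)) unsat w.r.t. T
   all branches close; clash {A, ¬A} at x₀
2. Hence (∃r.¬C ⊓ B) ⊑ (A ⊔ ¬(∀s.C)): entailed.

Yes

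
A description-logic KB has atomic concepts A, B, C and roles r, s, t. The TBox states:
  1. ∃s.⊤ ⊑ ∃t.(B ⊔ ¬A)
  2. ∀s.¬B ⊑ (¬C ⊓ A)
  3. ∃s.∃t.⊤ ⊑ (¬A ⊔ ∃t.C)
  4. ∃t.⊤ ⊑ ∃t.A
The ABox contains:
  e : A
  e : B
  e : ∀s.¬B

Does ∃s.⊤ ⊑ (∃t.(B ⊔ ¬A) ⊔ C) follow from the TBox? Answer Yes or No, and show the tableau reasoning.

Yes

1. ∃s.⊤ ⊑ (∃t.(B ⊔ ¬A) ⊔ C)  ⇔  (∃s.⊤ ⊓ (∀t.(¬B ⊓ A) ⊓ ¬C)) unsat w.r.t. T
   all branches close; clash {A, ¬A} at an ∃-successor
2. Hence ∃s.⊤ ⊑ (∃t.(B ⊔ ¬A) ⊔ C): entailed.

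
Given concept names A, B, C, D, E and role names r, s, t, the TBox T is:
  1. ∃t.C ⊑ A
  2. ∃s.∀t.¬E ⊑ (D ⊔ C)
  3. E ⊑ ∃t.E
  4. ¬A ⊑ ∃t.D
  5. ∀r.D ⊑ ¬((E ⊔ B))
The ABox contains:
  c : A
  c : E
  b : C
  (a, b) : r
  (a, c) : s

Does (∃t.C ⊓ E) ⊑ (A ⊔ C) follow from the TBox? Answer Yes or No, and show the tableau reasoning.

Yes

1. (∃t.C ⊓ E) ⊑ (A ⊔ C)  ⇔  ((∃t.C ⊓ E) ⊓ (¬A ⊓ ¬C)) unsat w.r.t. T
   all branches close; clash {C, ¬C} at x₀
2. Hence (∃t.C ⊓ E) ⊑ (A ⊔ C): entailed.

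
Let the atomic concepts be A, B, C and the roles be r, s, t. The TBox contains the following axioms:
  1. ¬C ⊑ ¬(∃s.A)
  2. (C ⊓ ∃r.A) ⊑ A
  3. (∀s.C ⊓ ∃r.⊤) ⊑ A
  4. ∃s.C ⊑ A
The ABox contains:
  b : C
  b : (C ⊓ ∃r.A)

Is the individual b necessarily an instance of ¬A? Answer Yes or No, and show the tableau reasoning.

1. b : ¬A?  L(b) = {C, (C ⊓ ∃r.A)} ∪ {A}
   open: L(b) ⊇ {A, C, ∃r.A} (+ ∃-successors) — b ∉ ¬A possible
2. Hence b : ¬A: not entailed.

No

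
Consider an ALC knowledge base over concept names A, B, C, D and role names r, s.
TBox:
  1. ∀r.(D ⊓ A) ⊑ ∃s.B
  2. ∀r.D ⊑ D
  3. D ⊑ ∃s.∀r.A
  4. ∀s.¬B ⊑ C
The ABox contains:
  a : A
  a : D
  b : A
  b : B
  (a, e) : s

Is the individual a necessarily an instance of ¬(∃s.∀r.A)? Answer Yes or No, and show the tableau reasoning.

No

1. a : ¬(∃s.∀r.A)?  L(a) = {A, D} ∪ {∃s.∀r.A}
   open: L(a) ⊇ {A, D, ∃s.B, ∃s.∀r.A} (+ ∃-successors) — a ∉ ¬(∃s.∀r.A) possible
2. Hence a : ¬(∃s.∀r.A): not entailed.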